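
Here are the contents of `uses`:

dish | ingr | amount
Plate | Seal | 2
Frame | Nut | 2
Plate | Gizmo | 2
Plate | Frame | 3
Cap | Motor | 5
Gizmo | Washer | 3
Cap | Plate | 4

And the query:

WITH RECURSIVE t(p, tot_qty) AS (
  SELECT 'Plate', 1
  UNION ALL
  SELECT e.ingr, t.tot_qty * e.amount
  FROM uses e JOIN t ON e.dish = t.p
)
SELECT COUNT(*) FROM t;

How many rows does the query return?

6

Base: (Plate, tot_qty=1).
Iteration 1: components of {Plate} -> Frame = 1*3 = 3, Gizmo = 1*2 = 2, Seal = 1*2 = 2.
Iteration 2: components of {Frame,Gizmo,Seal} -> Nut = 3*2 = 6, Washer = 2*3 = 6.
Iteration 3: no further components; recursion stops.
Total rows emitted: 6.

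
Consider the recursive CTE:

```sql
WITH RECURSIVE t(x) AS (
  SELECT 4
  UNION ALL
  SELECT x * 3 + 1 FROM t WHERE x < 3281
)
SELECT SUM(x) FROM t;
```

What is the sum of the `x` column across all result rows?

Base: x=4.
Iteration 1: 4 < 3281 holds -> x = 4 * 3 + 1 = 13.
Iteration 2: 13 < 3281 holds -> x = 13 * 3 + 1 = 40.
Iteration 3: 40 < 3281 holds -> x = 40 * 3 + 1 = 121.
Iteration 4: 121 < 3281 holds -> x = 121 * 3 + 1 = 364.
Iteration 5: 364 < 3281 holds -> x = 364 * 3 + 1 = 1093.
Iteration 6: 1093 < 3281 holds -> x = 1093 * 3 + 1 = 3280.
Iteration 7: 3280 < 3281 holds -> x = 3280 * 3 + 1 = 9841.
Iteration 8: 9841 < 3281 fails; recursion stops.
SUM(x) = 4 + 13 + 40 + 121 + 364 + 1093 + 3280 + 9841 = 14756.

14756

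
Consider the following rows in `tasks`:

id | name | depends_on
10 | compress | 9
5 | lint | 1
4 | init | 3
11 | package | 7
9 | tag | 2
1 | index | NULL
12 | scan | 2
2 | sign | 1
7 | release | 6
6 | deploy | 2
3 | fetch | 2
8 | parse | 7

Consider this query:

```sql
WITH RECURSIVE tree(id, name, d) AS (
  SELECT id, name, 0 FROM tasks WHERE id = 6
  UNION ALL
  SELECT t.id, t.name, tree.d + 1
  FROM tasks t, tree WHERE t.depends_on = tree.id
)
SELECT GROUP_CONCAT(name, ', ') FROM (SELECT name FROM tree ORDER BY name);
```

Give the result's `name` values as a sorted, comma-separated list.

deploy, package, parse, release

Base: id=6 (deploy) at d 0.
Iteration 1: rows with depends_on in {6} -> release (id 7, d 1).
Iteration 2: rows with depends_on in {7} -> parse (id 8, d 2), package (id 11, d 2).
Iteration 3: no rows with depends_on in {8,11}; recursion stops.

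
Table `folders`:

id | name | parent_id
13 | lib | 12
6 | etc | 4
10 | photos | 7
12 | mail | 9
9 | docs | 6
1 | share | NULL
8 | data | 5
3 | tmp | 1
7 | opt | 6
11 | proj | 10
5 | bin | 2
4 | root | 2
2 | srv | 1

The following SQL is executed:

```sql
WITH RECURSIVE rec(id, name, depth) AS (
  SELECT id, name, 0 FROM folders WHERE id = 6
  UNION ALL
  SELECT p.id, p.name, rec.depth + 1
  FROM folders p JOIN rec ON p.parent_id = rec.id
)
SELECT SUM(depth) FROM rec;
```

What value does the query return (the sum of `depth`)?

12

Base: id=6 (etc) at depth 0.
Iteration 1: rows with parent_id in {6} -> opt (id 7, depth 1), docs (id 9, depth 1).
Iteration 2: rows with parent_id in {7,9} -> photos (id 10, depth 2), mail (id 12, depth 2).
Iteration 3: rows with parent_id in {10,12} -> proj (id 11, depth 3), lib (id 13, depth 3).
Iteration 4: no rows with parent_id in {11,13}; recursion stops.
SUM(depth) = 0 + 1 + 1 + 2 + 2 + 3 + 3 = 12.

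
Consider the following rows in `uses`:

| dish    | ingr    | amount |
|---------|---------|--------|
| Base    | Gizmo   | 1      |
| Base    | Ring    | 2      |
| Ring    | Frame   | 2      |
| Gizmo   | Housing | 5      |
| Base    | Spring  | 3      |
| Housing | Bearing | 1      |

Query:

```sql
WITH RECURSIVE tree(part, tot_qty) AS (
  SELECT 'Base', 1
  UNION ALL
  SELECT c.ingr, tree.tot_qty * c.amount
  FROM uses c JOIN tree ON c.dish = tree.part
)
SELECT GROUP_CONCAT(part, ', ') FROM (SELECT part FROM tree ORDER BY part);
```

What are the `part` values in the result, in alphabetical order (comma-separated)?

Base, Bearing, Frame, Gizmo, Housing, Ring, Spring

Base: (Base, tot_qty=1).
Iteration 1: components of {Base} -> Gizmo = 1*1 = 1, Ring = 1*2 = 2, Spring = 1*3 = 3.
Iteration 2: components of {Gizmo,Ring,Spring} -> Frame = 2*2 = 4, Housing = 1*5 = 5.
Iteration 3: components of {Frame,Housing} -> Bearing = 5*1 = 5.
Iteration 4: no further components; recursion stops.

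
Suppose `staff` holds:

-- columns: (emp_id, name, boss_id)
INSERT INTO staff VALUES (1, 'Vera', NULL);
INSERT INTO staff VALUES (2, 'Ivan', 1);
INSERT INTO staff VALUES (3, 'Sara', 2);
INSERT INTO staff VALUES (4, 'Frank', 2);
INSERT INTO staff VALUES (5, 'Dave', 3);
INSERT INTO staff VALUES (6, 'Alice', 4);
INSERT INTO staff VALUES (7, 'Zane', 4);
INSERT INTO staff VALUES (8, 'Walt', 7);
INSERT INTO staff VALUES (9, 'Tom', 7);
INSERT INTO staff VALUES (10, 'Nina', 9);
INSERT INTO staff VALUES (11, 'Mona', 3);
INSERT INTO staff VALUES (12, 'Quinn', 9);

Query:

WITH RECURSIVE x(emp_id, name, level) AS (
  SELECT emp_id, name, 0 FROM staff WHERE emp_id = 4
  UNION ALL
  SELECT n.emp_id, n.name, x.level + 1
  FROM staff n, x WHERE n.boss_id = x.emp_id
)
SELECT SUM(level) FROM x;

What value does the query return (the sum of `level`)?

Base: emp_id=4 (Frank) at level 0.
Iteration 1: rows with boss_id in {4} -> Alice (id 6, level 1), Zane (id 7, level 1).
Iteration 2: rows with boss_id in {6,7} -> Walt (id 8, level 2), Tom (id 9, level 2).
Iteration 3: rows with boss_id in {8,9} -> Nina (id 10, level 3), Quinn (id 12, level 3).
Iteration 4: no rows with boss_id in {10,12}; recursion stops.
SUM(level) = 0 + 1 + 1 + 2 + 2 + 3 + 3 = 12.

12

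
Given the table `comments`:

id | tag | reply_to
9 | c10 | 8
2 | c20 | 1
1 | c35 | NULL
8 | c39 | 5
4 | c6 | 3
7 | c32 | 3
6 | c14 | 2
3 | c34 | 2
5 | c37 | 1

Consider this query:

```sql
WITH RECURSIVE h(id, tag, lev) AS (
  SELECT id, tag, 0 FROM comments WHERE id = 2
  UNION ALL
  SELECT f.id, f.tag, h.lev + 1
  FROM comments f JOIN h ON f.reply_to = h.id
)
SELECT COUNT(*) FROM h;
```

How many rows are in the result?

Base: id=2 (c20) at lev 0.
Iteration 1: rows with reply_to in {2} -> c34 (id 3, lev 1), c14 (id 6, lev 1).
Iteration 2: rows with reply_to in {3,6} -> c6 (id 4, lev 2), c32 (id 7, lev 2).
Iteration 3: no rows with reply_to in {4,7}; recursion stops.
Total rows emitted: 5.

5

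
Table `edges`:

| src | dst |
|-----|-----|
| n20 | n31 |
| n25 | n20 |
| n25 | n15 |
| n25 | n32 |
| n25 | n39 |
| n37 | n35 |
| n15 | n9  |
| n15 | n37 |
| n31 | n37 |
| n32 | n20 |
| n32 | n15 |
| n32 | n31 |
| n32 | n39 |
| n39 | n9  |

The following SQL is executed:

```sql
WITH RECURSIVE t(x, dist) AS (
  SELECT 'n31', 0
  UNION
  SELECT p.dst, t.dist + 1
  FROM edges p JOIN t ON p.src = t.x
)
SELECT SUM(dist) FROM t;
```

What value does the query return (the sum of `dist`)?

3

Base: (n31, dist=0).
Iteration 1: edges from {n31} -> (n37, dist=1).
Iteration 2: edges from {n37} -> (n35, dist=2).
Iteration 3: no outgoing edges from {n35}; recursion stops.
SUM(dist) = 0 + 1 + 2 = 3.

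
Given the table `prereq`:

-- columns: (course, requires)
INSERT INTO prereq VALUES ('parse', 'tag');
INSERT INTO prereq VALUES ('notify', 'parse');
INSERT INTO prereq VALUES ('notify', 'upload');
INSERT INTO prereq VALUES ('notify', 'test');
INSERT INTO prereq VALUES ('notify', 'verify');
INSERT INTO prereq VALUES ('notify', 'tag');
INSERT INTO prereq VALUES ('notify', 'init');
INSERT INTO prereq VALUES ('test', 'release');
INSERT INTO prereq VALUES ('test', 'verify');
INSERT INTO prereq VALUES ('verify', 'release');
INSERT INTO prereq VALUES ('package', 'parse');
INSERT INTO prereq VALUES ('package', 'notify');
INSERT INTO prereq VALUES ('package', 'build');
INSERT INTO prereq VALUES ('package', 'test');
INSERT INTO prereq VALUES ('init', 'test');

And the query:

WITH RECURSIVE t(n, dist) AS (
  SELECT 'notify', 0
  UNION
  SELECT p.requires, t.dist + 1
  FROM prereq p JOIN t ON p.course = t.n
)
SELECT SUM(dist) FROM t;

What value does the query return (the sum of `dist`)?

24

Base: (notify, dist=0).
Iteration 1: edges from {notify} -> (init, dist=1), (parse, dist=1), (tag, dist=1), (test, dist=1), (upload, dist=1), (verify, dist=1).
Iteration 2: edges from {init,parse,tag,test,upload,verify} -> (release, dist=2), (tag, dist=2), (test, dist=2), (verify, dist=2). [UNION drops 1 duplicate row(s)]
Iteration 3: edges from {release,tag,test,verify} -> (release, dist=3), (verify, dist=3). [UNION drops 1 duplicate row(s)]
Iteration 4: edges from {release,verify} -> (release, dist=4).
Iteration 5: no outgoing edges from {release}; recursion stops.
SUM(dist) = 0 + 1 + 1 + 1 + 1 + 1 + 1 + 2 + 2 + 2 + 2 + 3 + 3 + 4 = 24.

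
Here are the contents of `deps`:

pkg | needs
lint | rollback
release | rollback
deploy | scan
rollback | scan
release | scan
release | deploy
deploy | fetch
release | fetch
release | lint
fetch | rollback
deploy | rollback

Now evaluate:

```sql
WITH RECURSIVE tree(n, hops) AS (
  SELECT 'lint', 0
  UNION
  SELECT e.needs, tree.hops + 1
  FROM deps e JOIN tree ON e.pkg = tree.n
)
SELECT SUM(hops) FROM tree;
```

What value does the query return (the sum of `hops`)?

3

Base: (lint, hops=0).
Iteration 1: edges from {lint} -> (rollback, hops=1).
Iteration 2: edges from {rollback} -> (scan, hops=2).
Iteration 3: no outgoing edges from {scan}; recursion stops.
SUM(hops) = 0 + 1 + 2 = 3.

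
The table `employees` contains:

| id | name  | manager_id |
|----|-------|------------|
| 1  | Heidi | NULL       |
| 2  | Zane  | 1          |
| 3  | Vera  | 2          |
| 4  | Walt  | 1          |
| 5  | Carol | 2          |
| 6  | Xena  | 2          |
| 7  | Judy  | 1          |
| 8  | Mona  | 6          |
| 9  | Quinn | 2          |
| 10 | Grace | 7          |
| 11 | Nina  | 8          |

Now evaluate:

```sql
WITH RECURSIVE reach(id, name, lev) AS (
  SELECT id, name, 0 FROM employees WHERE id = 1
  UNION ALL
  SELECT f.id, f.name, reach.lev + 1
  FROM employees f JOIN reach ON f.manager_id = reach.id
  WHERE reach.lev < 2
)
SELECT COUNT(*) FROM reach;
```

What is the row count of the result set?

Base: id=1 (Heidi) at lev 0.
Iteration 1: rows with manager_id in {1} -> Zane (id 2, lev 1), Walt (id 4, lev 1), Judy (id 7, lev 1).
Iteration 2: rows with manager_id in {2,4,7} -> Vera (id 3, lev 2), Carol (id 5, lev 2), Xena (id 6, lev 2), Quinn (id 9, lev 2), Grace (id 10, lev 2).
Iteration 3: lev < 2 fails for all current rows; recursion stops.
Total rows emitted: 9.

9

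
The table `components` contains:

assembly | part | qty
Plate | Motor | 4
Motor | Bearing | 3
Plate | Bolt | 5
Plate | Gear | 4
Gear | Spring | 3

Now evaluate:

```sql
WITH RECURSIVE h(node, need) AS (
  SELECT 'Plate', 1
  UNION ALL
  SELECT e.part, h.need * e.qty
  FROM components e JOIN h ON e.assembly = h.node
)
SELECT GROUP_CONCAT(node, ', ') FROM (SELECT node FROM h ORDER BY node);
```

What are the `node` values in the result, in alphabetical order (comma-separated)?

Bearing, Bolt, Gear, Motor, Plate, Spring

Base: (Plate, need=1).
Iteration 1: components of {Plate} -> Bolt = 1*5 = 5, Gear = 1*4 = 4, Motor = 1*4 = 4.
Iteration 2: components of {Bolt,Gear,Motor} -> Bearing = 4*3 = 12, Spring = 4*3 = 12.
Iteration 3: no further components; recursion stops.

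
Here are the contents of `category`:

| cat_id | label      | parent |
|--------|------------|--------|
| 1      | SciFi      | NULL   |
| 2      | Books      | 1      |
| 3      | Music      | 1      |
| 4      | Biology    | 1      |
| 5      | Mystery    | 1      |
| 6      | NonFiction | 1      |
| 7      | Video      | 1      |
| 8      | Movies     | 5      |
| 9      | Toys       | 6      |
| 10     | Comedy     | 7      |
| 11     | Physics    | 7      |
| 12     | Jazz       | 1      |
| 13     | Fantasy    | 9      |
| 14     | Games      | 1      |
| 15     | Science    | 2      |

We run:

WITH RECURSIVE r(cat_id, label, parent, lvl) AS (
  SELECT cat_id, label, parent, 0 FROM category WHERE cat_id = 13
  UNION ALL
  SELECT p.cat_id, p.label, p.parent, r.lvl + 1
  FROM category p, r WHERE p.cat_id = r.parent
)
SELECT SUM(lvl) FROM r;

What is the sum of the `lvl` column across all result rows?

Base: cat_id=13 (Fantasy), parent=9, lvl 0.
Iteration 1: join on cat_id=9 -> Toys (id 9, parent=6, lvl 1).
Iteration 2: join on cat_id=6 -> NonFiction (id 6, parent=1, lvl 2).
Iteration 3: join on cat_id=1 -> SciFi (id 1, parent=NULL, lvl 3).
Iteration 4: parent is NULL; no match; recursion stops.
SUM(lvl) = 0 + 1 + 2 + 3 = 6.

6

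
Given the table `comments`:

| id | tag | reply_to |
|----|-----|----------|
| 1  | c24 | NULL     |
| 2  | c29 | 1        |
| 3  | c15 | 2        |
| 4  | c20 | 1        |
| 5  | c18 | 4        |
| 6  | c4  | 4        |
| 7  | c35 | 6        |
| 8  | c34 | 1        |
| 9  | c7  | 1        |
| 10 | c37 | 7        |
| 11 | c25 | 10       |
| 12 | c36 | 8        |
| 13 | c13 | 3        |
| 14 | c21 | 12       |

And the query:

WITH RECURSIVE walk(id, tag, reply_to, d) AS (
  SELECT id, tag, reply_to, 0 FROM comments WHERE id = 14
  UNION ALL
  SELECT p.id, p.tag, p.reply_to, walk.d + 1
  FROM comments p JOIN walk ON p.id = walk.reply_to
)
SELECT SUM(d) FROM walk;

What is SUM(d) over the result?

6

Base: id=14 (c21), reply_to=12, d 0.
Iteration 1: join on id=12 -> c36 (id 12, reply_to=8, d 1).
Iteration 2: join on id=8 -> c34 (id 8, reply_to=1, d 2).
Iteration 3: join on id=1 -> c24 (id 1, reply_to=NULL, d 3).
Iteration 4: reply_to is NULL; no match; recursion stops.
SUM(d) = 0 + 1 + 2 + 3 = 6.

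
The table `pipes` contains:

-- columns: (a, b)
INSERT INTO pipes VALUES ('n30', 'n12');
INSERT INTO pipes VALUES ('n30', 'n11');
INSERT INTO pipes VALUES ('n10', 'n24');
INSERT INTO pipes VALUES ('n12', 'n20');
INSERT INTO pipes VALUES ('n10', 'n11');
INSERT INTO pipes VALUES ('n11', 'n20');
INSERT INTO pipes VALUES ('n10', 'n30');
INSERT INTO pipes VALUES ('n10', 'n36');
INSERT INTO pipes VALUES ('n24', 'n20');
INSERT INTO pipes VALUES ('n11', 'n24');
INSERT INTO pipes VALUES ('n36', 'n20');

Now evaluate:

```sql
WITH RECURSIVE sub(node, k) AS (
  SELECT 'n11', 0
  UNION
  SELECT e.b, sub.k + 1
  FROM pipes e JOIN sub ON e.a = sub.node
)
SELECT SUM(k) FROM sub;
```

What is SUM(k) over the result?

Base: (n11, k=0).
Iteration 1: edges from {n11} -> (n20, k=1), (n24, k=1).
Iteration 2: edges from {n20,n24} -> (n20, k=2).
Iteration 3: no outgoing edges from {n20}; recursion stops.
SUM(k) = 0 + 1 + 1 + 2 = 4.

4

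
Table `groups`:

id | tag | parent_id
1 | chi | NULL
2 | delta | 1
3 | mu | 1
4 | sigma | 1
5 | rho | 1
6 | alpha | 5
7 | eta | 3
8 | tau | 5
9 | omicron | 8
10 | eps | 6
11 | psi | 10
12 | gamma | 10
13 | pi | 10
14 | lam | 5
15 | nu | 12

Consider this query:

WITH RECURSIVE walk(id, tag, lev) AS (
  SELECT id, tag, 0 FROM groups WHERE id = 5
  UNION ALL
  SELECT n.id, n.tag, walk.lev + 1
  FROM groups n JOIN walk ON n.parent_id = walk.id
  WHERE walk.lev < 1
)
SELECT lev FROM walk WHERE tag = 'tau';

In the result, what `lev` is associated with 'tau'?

Base: id=5 (rho) at lev 0.
Iteration 1: rows with parent_id in {5} -> alpha (id 6, lev 1), tau (id 8, lev 1), lam (id 14, lev 1).
Iteration 2: lev < 1 fails for all current rows; recursion stops.

1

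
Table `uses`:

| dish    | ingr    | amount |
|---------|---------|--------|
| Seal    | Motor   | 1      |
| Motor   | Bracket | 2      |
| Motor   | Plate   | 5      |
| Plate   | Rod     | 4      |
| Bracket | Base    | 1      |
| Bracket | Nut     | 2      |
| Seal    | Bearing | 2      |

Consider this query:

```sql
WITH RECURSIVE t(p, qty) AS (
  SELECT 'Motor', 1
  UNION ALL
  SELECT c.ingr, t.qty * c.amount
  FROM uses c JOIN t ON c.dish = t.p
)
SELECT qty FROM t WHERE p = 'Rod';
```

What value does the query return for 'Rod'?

Base: (Motor, qty=1).
Iteration 1: components of {Motor} -> Bracket = 1*2 = 2, Plate = 1*5 = 5.
Iteration 2: components of {Bracket,Plate} -> Base = 2*1 = 2, Nut = 2*2 = 4, Rod = 5*4 = 20.
Iteration 3: no further components; recursion stops.

20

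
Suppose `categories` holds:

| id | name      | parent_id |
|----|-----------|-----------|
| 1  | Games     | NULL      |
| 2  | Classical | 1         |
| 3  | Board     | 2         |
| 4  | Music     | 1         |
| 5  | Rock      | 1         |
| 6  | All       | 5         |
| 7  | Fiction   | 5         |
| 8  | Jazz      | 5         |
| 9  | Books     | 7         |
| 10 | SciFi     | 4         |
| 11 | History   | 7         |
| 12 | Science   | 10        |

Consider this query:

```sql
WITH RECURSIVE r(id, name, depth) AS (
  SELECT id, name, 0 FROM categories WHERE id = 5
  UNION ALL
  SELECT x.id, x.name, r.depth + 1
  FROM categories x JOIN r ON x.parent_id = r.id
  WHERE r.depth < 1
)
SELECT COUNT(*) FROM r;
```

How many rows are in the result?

Base: id=5 (Rock) at depth 0.
Iteration 1: rows with parent_id in {5} -> All (id 6, depth 1), Fiction (id 7, depth 1), Jazz (id 8, depth 1).
Iteration 2: depth < 1 fails for all current rows; recursion stops.
Total rows emitted: 4.

4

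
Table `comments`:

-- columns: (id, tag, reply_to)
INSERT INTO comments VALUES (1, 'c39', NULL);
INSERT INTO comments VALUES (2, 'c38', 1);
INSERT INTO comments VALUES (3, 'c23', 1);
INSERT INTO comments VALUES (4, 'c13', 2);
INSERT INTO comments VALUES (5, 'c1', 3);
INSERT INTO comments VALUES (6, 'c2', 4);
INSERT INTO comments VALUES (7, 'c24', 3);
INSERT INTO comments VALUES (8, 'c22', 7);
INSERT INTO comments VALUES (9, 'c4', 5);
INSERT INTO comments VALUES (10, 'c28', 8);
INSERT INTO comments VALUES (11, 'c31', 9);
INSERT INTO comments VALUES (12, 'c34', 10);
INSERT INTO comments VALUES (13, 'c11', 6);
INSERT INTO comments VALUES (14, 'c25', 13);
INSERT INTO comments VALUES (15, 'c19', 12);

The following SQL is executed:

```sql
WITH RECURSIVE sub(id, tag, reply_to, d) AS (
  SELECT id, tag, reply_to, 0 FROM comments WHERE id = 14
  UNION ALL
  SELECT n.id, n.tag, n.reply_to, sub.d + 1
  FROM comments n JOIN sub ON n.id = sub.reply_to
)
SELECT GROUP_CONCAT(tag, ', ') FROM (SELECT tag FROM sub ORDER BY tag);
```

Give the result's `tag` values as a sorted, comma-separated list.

Base: id=14 (c25), reply_to=13, d 0.
Iteration 1: join on id=13 -> c11 (id 13, reply_to=6, d 1).
Iteration 2: join on id=6 -> c2 (id 6, reply_to=4, d 2).
Iteration 3: join on id=4 -> c13 (id 4, reply_to=2, d 3).
Iteration 4: join on id=2 -> c38 (id 2, reply_to=1, d 4).
Iteration 5: join on id=1 -> c39 (id 1, reply_to=NULL, d 5).
Iteration 6: reply_to is NULL; no match; recursion stops.

c11, c13, c2, c25, c38, c39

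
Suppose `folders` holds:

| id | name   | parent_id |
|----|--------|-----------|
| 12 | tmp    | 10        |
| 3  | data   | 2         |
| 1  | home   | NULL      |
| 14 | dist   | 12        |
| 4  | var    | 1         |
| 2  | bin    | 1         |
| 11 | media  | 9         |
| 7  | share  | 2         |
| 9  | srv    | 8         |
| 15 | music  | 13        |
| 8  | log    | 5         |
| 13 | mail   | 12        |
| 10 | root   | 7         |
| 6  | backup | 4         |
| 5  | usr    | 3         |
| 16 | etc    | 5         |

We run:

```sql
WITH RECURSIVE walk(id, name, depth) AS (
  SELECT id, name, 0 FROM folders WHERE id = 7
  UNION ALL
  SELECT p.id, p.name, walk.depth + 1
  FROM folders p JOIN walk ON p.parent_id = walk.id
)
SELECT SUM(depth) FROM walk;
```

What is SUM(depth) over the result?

Base: id=7 (share) at depth 0.
Iteration 1: rows with parent_id in {7} -> root (id 10, depth 1).
Iteration 2: rows with parent_id in {10} -> tmp (id 12, depth 2).
Iteration 3: rows with parent_id in {12} -> mail (id 13, depth 3), dist (id 14, depth 3).
Iteration 4: rows with parent_id in {13,14} -> music (id 15, depth 4).
Iteration 5: no rows with parent_id in {15}; recursion stops.
SUM(depth) = 0 + 1 + 2 + 3 + 3 + 4 = 13.

13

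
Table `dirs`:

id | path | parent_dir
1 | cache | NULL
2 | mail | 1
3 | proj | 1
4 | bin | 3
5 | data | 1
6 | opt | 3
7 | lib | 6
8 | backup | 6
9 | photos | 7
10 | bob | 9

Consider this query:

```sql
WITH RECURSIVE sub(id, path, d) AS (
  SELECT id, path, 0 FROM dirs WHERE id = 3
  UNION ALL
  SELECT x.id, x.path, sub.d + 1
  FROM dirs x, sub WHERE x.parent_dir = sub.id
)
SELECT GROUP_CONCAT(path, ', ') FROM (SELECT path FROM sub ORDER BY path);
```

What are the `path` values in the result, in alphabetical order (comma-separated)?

backup, bin, bob, lib, opt, photos, proj

Base: id=3 (proj) at d 0.
Iteration 1: rows with parent_dir in {3} -> bin (id 4, d 1), opt (id 6, d 1).
Iteration 2: rows with parent_dir in {4,6} -> lib (id 7, d 2), backup (id 8, d 2).
Iteration 3: rows with parent_dir in {7,8} -> photos (id 9, d 3).
Iteration 4: rows with parent_dir in {9} -> bob (id 10, d 4).
Iteration 5: no rows with parent_dir in {10}; recursion stops.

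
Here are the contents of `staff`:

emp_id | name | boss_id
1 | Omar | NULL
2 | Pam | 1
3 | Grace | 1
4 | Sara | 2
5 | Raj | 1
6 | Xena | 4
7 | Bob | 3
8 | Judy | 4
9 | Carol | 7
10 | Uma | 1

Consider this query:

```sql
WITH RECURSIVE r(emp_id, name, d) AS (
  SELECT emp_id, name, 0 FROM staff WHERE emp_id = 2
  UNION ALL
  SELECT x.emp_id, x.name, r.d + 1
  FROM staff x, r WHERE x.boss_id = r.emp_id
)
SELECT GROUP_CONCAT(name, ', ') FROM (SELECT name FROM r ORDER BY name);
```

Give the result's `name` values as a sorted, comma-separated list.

Judy, Pam, Sara, Xena

Base: emp_id=2 (Pam) at d 0.
Iteration 1: rows with boss_id in {2} -> Sara (id 4, d 1).
Iteration 2: rows with boss_id in {4} -> Xena (id 6, d 2), Judy (id 8, d 2).
Iteration 3: no rows with boss_id in {6,8}; recursion stops.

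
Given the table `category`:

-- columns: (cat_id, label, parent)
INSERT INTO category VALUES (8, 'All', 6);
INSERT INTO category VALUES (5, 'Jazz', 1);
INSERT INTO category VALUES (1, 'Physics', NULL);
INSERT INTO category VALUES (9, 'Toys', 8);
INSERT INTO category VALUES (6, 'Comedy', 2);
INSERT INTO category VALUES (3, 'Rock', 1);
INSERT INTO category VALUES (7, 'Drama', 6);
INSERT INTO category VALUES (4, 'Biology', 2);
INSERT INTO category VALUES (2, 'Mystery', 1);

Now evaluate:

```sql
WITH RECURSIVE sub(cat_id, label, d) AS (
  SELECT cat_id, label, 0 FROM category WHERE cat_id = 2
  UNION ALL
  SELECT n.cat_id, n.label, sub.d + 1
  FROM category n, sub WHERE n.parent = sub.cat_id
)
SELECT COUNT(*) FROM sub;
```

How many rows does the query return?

6

Base: cat_id=2 (Mystery) at d 0.
Iteration 1: rows with parent in {2} -> Biology (id 4, d 1), Comedy (id 6, d 1).
Iteration 2: rows with parent in {4,6} -> Drama (id 7, d 2), All (id 8, d 2).
Iteration 3: rows with parent in {7,8} -> Toys (id 9, d 3).
Iteration 4: no rows with parent in {9}; recursion stops.
Total rows emitted: 6.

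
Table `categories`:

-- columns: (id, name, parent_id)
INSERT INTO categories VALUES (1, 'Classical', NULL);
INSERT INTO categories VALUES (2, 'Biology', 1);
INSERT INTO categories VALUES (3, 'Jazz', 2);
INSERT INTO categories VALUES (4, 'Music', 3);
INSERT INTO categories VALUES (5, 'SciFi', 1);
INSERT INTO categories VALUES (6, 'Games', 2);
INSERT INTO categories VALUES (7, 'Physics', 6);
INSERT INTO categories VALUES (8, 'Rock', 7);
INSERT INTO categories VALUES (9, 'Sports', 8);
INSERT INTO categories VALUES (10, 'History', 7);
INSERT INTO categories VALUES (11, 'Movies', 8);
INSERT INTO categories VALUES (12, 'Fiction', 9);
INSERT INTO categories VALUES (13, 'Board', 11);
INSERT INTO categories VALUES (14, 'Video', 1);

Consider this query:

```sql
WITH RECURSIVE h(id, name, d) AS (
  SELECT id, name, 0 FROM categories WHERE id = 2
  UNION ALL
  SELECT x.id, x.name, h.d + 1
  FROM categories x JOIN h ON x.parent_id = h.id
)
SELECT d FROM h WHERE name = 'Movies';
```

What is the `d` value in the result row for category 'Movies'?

4

Base: id=2 (Biology) at d 0.
Iteration 1: rows with parent_id in {2} -> Jazz (id 3, d 1), Games (id 6, d 1).
Iteration 2: rows with parent_id in {3,6} -> Music (id 4, d 2), Physics (id 7, d 2).
Iteration 3: rows with parent_id in {4,7} -> Rock (id 8, d 3), History (id 10, d 3).
Iteration 4: rows with parent_id in {8,10} -> Sports (id 9, d 4), Movies (id 11, d 4).
Iteration 5: rows with parent_id in {9,11} -> Fiction (id 12, d 5), Board (id 13, d 5).
Iteration 6: no rows with parent_id in {12,13}; recursion stops.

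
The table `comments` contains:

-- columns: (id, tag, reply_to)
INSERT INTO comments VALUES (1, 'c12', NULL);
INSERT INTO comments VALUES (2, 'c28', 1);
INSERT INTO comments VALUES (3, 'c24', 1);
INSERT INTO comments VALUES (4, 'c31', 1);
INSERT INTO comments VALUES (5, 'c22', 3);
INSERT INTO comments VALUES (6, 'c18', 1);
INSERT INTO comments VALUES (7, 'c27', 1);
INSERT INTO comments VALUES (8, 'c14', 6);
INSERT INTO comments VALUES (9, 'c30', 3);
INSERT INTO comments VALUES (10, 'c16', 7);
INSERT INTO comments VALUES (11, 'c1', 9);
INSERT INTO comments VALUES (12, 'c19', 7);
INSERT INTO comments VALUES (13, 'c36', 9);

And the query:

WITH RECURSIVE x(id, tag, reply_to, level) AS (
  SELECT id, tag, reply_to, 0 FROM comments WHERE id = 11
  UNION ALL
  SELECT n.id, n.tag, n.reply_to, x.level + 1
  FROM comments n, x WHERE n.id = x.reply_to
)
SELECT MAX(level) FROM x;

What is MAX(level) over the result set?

3

Base: id=11 (c1), reply_to=9, level 0.
Iteration 1: join on id=9 -> c30 (id 9, reply_to=3, level 1).
Iteration 2: join on id=3 -> c24 (id 3, reply_to=1, level 2).
Iteration 3: join on id=1 -> c12 (id 1, reply_to=NULL, level 3).
Iteration 4: reply_to is NULL; no match; recursion stops.
level values: 0, 1, 2, 3; the maximum is 3.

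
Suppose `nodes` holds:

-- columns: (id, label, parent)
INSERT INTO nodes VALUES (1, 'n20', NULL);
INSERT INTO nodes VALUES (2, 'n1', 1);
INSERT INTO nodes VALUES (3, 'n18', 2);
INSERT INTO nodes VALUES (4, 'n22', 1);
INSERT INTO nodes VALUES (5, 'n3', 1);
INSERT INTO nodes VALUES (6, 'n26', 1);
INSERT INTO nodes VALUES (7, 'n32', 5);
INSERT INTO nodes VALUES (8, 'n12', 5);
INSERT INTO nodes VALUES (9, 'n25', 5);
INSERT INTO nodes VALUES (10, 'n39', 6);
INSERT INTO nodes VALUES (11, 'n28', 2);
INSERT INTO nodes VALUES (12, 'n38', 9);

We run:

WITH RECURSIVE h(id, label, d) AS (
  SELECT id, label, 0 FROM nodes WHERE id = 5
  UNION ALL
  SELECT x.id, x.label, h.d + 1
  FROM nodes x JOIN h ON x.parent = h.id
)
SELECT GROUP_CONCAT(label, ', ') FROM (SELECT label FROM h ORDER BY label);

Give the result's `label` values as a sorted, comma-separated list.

Base: id=5 (n3) at d 0.
Iteration 1: rows with parent in {5} -> n32 (id 7, d 1), n12 (id 8, d 1), n25 (id 9, d 1).
Iteration 2: rows with parent in {7,8,9} -> n38 (id 12, d 2).
Iteration 3: no rows with parent in {12}; recursion stops.

n12, n25, n3, n32, n38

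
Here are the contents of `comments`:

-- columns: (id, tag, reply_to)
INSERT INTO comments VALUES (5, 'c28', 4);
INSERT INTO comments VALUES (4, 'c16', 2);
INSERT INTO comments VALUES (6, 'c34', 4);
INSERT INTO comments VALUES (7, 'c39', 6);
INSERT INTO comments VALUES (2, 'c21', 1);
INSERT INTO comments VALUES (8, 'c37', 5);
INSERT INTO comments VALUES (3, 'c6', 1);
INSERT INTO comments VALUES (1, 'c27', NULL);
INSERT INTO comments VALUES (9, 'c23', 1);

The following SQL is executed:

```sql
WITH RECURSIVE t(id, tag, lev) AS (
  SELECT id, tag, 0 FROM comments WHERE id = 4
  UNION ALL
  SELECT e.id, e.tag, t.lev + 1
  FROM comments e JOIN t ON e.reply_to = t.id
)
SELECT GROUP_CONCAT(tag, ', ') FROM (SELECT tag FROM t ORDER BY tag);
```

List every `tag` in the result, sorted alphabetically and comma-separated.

c16, c28, c34, c37, c39

Base: id=4 (c16) at lev 0.
Iteration 1: rows with reply_to in {4} -> c28 (id 5, lev 1), c34 (id 6, lev 1).
Iteration 2: rows with reply_to in {5,6} -> c39 (id 7, lev 2), c37 (id 8, lev 2).
Iteration 3: no rows with reply_to in {7,8}; recursion stops.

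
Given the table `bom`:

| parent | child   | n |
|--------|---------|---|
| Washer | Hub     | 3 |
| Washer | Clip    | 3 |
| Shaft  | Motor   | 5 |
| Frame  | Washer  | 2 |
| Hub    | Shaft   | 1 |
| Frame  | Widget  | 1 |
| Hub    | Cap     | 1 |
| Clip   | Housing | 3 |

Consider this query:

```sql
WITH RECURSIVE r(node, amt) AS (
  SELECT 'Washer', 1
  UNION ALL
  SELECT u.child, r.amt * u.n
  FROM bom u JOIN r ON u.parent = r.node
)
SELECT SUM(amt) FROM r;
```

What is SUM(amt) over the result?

Base: (Washer, amt=1).
Iteration 1: components of {Washer} -> Clip = 1*3 = 3, Hub = 1*3 = 3.
Iteration 2: components of {Clip,Hub} -> Cap = 3*1 = 3, Housing = 3*3 = 9, Shaft = 3*1 = 3.
Iteration 3: components of {Cap,Housing,Shaft} -> Motor = 3*5 = 15.
Iteration 4: no further components; recursion stops.
SUM(amt) = 1 + 3 + 3 + 3 + 3 + 9 + 15 = 37.

37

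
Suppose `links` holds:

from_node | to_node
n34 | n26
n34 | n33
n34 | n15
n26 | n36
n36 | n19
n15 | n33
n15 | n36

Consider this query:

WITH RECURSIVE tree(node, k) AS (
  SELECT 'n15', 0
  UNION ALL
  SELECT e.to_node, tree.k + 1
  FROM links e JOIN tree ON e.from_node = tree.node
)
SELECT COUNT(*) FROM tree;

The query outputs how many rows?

4

Base: (n15, k=0).
Iteration 1: edges from {n15} -> (n33, k=1), (n36, k=1).
Iteration 2: edges from {n33,n36} -> (n19, k=2).
Iteration 3: no outgoing edges from {n19}; recursion stops.
Total rows emitted: 4.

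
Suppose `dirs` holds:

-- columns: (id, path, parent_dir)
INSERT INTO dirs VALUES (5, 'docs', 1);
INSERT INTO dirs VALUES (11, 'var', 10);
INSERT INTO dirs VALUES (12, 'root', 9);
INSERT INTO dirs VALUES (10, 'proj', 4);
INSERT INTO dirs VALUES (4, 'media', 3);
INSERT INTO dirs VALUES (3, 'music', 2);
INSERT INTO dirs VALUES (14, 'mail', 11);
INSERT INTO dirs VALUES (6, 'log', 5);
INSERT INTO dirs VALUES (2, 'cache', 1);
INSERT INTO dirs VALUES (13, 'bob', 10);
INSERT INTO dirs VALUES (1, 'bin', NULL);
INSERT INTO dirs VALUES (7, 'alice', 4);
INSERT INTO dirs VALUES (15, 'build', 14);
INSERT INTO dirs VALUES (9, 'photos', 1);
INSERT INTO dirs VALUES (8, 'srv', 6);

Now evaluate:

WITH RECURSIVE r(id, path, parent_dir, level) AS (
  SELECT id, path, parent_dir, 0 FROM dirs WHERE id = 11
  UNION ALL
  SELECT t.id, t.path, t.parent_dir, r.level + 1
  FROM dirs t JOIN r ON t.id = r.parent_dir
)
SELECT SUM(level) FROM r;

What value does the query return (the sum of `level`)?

15

Base: id=11 (var), parent_dir=10, level 0.
Iteration 1: join on id=10 -> proj (id 10, parent_dir=4, level 1).
Iteration 2: join on id=4 -> media (id 4, parent_dir=3, level 2).
Iteration 3: join on id=3 -> music (id 3, parent_dir=2, level 3).
Iteration 4: join on id=2 -> cache (id 2, parent_dir=1, level 4).
Iteration 5: join on id=1 -> bin (id 1, parent_dir=NULL, level 5).
Iteration 6: parent_dir is NULL; no match; recursion stops.
SUM(level) = 0 + 1 + 2 + 3 + 4 + 5 = 15.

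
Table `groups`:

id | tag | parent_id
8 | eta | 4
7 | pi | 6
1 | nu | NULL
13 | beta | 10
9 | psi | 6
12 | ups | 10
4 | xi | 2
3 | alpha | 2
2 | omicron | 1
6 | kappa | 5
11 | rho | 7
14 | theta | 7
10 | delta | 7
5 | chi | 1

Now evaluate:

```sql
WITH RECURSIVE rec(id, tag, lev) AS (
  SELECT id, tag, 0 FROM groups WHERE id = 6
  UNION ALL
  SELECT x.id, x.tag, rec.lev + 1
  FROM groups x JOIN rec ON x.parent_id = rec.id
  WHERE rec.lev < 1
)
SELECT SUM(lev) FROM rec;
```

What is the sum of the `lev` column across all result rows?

2

Base: id=6 (kappa) at lev 0.
Iteration 1: rows with parent_id in {6} -> pi (id 7, lev 1), psi (id 9, lev 1).
Iteration 2: lev < 1 fails for all current rows; recursion stops.
SUM(lev) = 0 + 1 + 1 = 2.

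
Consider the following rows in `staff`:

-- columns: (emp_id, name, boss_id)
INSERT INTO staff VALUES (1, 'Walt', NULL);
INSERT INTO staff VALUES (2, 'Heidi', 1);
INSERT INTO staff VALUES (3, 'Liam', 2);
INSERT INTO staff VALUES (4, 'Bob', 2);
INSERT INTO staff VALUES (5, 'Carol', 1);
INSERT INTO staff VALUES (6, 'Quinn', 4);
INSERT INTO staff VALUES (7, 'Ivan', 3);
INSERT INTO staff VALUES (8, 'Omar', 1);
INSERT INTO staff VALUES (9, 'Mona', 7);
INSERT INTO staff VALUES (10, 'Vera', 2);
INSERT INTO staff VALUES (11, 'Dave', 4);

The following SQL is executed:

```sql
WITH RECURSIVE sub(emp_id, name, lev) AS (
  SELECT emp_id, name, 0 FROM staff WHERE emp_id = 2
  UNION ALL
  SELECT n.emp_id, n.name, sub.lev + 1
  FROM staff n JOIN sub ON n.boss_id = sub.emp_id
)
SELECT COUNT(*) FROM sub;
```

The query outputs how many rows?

8

Base: emp_id=2 (Heidi) at lev 0.
Iteration 1: rows with boss_id in {2} -> Liam (id 3, lev 1), Bob (id 4, lev 1), Vera (id 10, lev 1).
Iteration 2: rows with boss_id in {3,4,10} -> Quinn (id 6, lev 2), Ivan (id 7, lev 2), Dave (id 11, lev 2).
Iteration 3: rows with boss_id in {6,7,11} -> Mona (id 9, lev 3).
Iteration 4: no rows with boss_id in {9}; recursion stops.
Total rows emitted: 8.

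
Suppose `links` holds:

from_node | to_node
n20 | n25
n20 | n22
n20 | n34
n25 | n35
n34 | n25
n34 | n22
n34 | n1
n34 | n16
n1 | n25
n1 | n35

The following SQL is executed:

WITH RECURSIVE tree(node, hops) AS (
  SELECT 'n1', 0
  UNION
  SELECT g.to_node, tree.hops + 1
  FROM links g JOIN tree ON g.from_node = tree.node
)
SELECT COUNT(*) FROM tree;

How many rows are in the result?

Base: (n1, hops=0).
Iteration 1: edges from {n1} -> (n25, hops=1), (n35, hops=1).
Iteration 2: edges from {n25,n35} -> (n35, hops=2).
Iteration 3: no outgoing edges from {n35}; recursion stops.
Total rows emitted: 4.

4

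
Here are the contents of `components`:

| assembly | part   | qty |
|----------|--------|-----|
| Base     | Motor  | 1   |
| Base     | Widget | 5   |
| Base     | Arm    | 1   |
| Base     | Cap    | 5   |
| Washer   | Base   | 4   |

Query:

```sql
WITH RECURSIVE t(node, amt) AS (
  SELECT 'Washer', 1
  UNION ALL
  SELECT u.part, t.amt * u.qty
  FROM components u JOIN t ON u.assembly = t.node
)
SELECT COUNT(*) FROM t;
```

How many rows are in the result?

Base: (Washer, amt=1).
Iteration 1: components of {Washer} -> Base = 1*4 = 4.
Iteration 2: components of {Base} -> Arm = 4*1 = 4, Cap = 4*5 = 20, Motor = 4*1 = 4, Widget = 4*5 = 20.
Iteration 3: no further components; recursion stops.
Total rows emitted: 6.

6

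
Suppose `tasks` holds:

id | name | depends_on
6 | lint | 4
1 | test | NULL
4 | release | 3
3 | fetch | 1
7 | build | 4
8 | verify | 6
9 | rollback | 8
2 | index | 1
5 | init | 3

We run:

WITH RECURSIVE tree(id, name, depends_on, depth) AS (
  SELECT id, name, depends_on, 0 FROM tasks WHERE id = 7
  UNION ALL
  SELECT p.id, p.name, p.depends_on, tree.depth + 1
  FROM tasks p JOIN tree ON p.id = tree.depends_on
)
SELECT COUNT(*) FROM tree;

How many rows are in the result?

4

Base: id=7 (build), depends_on=4, depth 0.
Iteration 1: join on id=4 -> release (id 4, depends_on=3, depth 1).
Iteration 2: join on id=3 -> fetch (id 3, depends_on=1, depth 2).
Iteration 3: join on id=1 -> test (id 1, depends_on=NULL, depth 3).
Iteration 4: depends_on is NULL; no match; recursion stops.
Total rows emitted: 4.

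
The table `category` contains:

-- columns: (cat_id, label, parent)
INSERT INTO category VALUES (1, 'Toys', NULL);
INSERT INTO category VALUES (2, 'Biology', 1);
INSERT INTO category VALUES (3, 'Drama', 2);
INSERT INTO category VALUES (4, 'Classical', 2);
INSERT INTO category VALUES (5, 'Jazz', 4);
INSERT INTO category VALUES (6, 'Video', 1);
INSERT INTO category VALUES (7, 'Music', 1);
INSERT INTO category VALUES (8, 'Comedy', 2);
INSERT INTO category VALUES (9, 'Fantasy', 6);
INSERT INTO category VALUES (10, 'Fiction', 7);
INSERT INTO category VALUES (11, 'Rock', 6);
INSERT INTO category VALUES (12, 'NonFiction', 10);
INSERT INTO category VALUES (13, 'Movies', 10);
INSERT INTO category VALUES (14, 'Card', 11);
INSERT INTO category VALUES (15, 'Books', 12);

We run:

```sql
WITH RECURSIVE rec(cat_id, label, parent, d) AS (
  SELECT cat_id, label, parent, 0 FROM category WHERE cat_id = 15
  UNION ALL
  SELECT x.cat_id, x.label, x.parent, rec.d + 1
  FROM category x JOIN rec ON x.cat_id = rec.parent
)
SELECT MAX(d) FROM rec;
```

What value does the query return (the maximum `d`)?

4

Base: cat_id=15 (Books), parent=12, d 0.
Iteration 1: join on cat_id=12 -> NonFiction (id 12, parent=10, d 1).
Iteration 2: join on cat_id=10 -> Fiction (id 10, parent=7, d 2).
Iteration 3: join on cat_id=7 -> Music (id 7, parent=1, d 3).
Iteration 4: join on cat_id=1 -> Toys (id 1, parent=NULL, d 4).
Iteration 5: parent is NULL; no match; recursion stops.
d values: 0, 1, 2, 3, 4; the maximum is 4.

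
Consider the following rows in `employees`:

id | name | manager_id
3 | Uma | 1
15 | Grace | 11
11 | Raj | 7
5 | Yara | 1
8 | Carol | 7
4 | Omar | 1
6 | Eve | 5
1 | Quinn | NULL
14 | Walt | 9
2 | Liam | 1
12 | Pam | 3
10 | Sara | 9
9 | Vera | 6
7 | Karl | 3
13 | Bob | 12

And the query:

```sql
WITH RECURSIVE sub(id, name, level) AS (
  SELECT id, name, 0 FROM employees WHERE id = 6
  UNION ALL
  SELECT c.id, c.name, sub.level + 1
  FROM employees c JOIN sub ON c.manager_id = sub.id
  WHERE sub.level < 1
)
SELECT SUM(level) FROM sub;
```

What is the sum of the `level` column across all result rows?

1

Base: id=6 (Eve) at level 0.
Iteration 1: rows with manager_id in {6} -> Vera (id 9, level 1).
Iteration 2: level < 1 fails for all current rows; recursion stops.
SUM(level) = 0 + 1 = 1.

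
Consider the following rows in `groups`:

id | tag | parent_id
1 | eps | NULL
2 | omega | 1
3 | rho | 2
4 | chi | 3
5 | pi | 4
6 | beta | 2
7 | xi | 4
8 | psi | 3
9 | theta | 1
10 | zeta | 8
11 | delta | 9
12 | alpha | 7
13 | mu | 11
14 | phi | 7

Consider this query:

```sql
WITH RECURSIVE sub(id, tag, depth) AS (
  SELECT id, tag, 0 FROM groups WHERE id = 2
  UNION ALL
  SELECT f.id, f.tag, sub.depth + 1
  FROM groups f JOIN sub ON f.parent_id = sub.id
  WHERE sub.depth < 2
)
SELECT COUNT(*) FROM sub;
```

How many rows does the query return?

5

Base: id=2 (omega) at depth 0.
Iteration 1: rows with parent_id in {2} -> rho (id 3, depth 1), beta (id 6, depth 1).
Iteration 2: rows with parent_id in {3,6} -> chi (id 4, depth 2), psi (id 8, depth 2).
Iteration 3: depth < 2 fails for all current rows; recursion stops.
Total rows emitted: 5.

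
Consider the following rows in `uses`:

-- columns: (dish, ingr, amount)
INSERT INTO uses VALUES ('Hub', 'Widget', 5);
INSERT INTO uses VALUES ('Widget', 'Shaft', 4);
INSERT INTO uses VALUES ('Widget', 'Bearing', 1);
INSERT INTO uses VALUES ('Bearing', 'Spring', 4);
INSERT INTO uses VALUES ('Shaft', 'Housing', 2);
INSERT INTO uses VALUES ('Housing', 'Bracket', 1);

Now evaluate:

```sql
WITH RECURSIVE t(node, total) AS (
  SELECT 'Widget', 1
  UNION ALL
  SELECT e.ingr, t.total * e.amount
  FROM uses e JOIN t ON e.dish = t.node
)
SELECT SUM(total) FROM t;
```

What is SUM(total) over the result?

26

Base: (Widget, total=1).
Iteration 1: components of {Widget} -> Bearing = 1*1 = 1, Shaft = 1*4 = 4.
Iteration 2: components of {Bearing,Shaft} -> Housing = 4*2 = 8, Spring = 1*4 = 4.
Iteration 3: components of {Housing,Spring} -> Bracket = 8*1 = 8.
Iteration 4: no further components; recursion stops.
SUM(total) = 1 + 4 + 1 + 8 + 4 + 8 = 26.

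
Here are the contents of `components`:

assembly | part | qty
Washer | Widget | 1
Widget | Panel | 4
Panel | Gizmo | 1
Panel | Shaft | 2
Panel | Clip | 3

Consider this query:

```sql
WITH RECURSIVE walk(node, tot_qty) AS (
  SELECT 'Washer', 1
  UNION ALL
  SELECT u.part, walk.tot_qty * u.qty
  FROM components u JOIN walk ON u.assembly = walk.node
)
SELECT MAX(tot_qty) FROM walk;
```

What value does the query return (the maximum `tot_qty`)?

Base: (Washer, tot_qty=1).
Iteration 1: components of {Washer} -> Widget = 1*1 = 1.
Iteration 2: components of {Widget} -> Panel = 1*4 = 4.
Iteration 3: components of {Panel} -> Clip = 4*3 = 12, Gizmo = 4*1 = 4, Shaft = 4*2 = 8.
Iteration 4: no further components; recursion stops.
tot_qty values: 1, 1, 4, 4, 8, 12; the maximum is 12.

12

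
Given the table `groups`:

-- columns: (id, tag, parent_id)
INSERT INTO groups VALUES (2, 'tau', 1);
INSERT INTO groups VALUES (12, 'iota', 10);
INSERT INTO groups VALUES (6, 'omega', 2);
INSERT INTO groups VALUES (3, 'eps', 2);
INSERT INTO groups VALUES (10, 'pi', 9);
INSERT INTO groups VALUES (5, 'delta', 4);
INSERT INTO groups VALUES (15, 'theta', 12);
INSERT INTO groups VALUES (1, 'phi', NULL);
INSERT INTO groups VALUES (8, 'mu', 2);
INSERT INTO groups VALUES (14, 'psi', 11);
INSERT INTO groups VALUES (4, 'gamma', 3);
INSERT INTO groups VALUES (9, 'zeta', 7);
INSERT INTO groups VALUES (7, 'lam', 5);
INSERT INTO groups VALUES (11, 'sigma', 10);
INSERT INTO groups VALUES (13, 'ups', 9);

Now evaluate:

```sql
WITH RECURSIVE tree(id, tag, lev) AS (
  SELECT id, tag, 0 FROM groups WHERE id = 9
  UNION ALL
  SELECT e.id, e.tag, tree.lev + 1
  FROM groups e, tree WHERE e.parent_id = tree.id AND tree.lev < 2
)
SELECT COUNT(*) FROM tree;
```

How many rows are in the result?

5

Base: id=9 (zeta) at lev 0.
Iteration 1: rows with parent_id in {9} -> pi (id 10, lev 1), ups (id 13, lev 1).
Iteration 2: rows with parent_id in {10,13} -> sigma (id 11, lev 2), iota (id 12, lev 2).
Iteration 3: lev < 2 fails for all current rows; recursion stops.
Total rows emitted: 5.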